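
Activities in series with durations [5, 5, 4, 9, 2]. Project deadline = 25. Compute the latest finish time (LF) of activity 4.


LF(activity 4) = deadline - sum of successor durations
Successors: activities 5 through 5 with durations [2]
Sum of successor durations = 2
LF = 25 - 2 = 23

23


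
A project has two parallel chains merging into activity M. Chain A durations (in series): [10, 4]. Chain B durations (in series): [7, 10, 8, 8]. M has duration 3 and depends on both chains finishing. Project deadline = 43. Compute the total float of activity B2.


Forward pass: ES(B2) = sum of predecessors on chain B = 7
EF = ES + duration = 7 + 10 = 17
Backward pass: LF(M) = deadline = 43; LS(M) = 43 - 3 = 40
LF(B2) = LS(M) - sum(successors on chain B) = 40 - 16 = 24
LS = LF - duration = 24 - 10 = 14
Total float = LS - ES = 14 - 7 = 7

7


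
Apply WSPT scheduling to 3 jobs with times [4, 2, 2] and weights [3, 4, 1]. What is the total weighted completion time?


Compute p/w ratios and sort ascending (WSPT): [(2, 4), (4, 3), (2, 1)]
Compute weighted completion times:
  Job (p=2,w=4): C=2, w*C=4*2=8
  Job (p=4,w=3): C=6, w*C=3*6=18
  Job (p=2,w=1): C=8, w*C=1*8=8
Total weighted completion time = 34

34


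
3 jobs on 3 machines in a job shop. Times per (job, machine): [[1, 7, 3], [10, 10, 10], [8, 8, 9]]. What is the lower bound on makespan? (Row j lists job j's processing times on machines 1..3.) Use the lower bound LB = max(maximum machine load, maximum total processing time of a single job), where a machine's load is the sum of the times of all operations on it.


Machine loads:
  Machine 1: 1 + 10 + 8 = 19
  Machine 2: 7 + 10 + 8 = 25
  Machine 3: 3 + 10 + 9 = 22
Max machine load = 25
Job totals:
  Job 1: 11
  Job 2: 30
  Job 3: 25
Max job total = 30
Lower bound = max(25, 30) = 30

30


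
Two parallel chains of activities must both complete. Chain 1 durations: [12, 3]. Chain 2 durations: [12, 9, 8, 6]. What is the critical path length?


Path A total = 12 + 3 = 15
Path B total = 12 + 9 + 8 + 6 = 35
Critical path = longest path = max(15, 35) = 35

35


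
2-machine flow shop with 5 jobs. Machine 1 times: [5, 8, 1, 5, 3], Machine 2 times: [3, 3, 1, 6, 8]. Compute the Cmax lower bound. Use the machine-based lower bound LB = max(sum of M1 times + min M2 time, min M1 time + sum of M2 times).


LB1 = sum(M1 times) + min(M2 times) = 22 + 1 = 23
LB2 = min(M1 times) + sum(M2 times) = 1 + 21 = 22
Lower bound = max(LB1, LB2) = max(23, 22) = 23

23


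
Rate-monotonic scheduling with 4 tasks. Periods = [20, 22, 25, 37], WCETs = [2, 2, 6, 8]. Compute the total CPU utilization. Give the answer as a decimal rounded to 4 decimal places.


Compute individual utilizations (exact fractions):
  Task 1: C/T = 2/20 = 1/10 (approx. 0.1)
  Task 2: C/T = 2/22 = 1/11 (approx. 0.0909)
  Task 3: C/T = 6/25 (approx. 0.24)
  Task 4: C/T = 8/37 (approx. 0.2162)
Total utilization U = 1/10 + 1/11 + 6/25 + 8/37 = 13169/20350
Rounded to 4 decimal places: U = 0.6471
RM (Liu & Layland) bound for 4 tasks = 0.756828; compare with U = 13169/20350 (approx. 0.647125)
U <= bound, so schedulable by RM sufficient condition.

0.6471


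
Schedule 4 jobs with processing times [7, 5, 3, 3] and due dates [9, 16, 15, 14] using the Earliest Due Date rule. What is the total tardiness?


Sort by due date (EDD order): [(7, 9), (3, 14), (3, 15), (5, 16)]
Compute completion times and tardiness:
  Job 1: p=7, d=9, C=7, tardiness=max(0,7-9)=0
  Job 2: p=3, d=14, C=10, tardiness=max(0,10-14)=0
  Job 3: p=3, d=15, C=13, tardiness=max(0,13-15)=0
  Job 4: p=5, d=16, C=18, tardiness=max(0,18-16)=2
Total tardiness = 2

2


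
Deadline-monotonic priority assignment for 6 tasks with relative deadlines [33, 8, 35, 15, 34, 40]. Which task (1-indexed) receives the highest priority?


Sort tasks by relative deadline (ascending):
  Task 2: deadline = 8
  Task 4: deadline = 15
  Task 1: deadline = 33
  Task 5: deadline = 34
  Task 3: deadline = 35
  Task 6: deadline = 40
Priority order (highest first): [2, 4, 1, 5, 3, 6]
Highest priority task = 2

2


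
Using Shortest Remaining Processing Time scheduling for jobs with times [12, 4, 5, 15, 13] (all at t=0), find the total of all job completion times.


Since all jobs arrive at t=0, SRPT equals SPT ordering.
SPT order: [4, 5, 12, 13, 15]
Completion times:
  Job 1: p=4, C=4
  Job 2: p=5, C=9
  Job 3: p=12, C=21
  Job 4: p=13, C=34
  Job 5: p=15, C=49
Total completion time = 4 + 9 + 21 + 34 + 49 = 117

117


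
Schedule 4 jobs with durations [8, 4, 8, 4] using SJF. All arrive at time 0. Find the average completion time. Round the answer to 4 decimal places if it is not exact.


SJF order (ascending): [4, 4, 8, 8]
Completion times:
  Job 1: burst=4, C=4
  Job 2: burst=4, C=8
  Job 3: burst=8, C=16
  Job 4: burst=8, C=24
Average completion = 52/4 = 13.0

13.0


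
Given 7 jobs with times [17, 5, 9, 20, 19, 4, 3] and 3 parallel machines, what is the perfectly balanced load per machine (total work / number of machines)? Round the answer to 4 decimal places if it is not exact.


Total processing time = 17 + 5 + 9 + 20 + 19 + 4 + 3 = 77
Number of machines = 3
Ideal balanced load = 77 / 3 = 25.6667

25.6667


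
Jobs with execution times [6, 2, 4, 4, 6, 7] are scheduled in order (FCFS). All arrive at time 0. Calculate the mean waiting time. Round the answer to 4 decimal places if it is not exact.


FCFS order (as given): [6, 2, 4, 4, 6, 7]
Waiting times:
  Job 1: wait = 0
  Job 2: wait = 6
  Job 3: wait = 8
  Job 4: wait = 12
  Job 5: wait = 16
  Job 6: wait = 22
Sum of waiting times = 64
Average waiting time = 64/6 = 10.6667

10.6667


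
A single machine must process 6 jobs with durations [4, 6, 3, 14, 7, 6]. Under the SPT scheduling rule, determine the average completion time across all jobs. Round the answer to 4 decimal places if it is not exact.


Sort jobs by processing time (SPT order): [3, 4, 6, 6, 7, 14]
Compute completion times sequentially:
  Job 1: processing = 3, completes at 3
  Job 2: processing = 4, completes at 7
  Job 3: processing = 6, completes at 13
  Job 4: processing = 6, completes at 19
  Job 5: processing = 7, completes at 26
  Job 6: processing = 14, completes at 40
Sum of completion times = 108
Average completion time = 108/6 = 18.0

18.0


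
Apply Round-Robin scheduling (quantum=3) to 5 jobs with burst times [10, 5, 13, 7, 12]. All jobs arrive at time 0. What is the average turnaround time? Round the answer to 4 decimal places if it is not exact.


Time quantum = 3
Execution trace:
  J1 runs 3 units, time = 3
  J2 runs 3 units, time = 6
  J3 runs 3 units, time = 9
  J4 runs 3 units, time = 12
  J5 runs 3 units, time = 15
  J1 runs 3 units, time = 18
  J2 runs 2 units, time = 20
  J3 runs 3 units, time = 23
  J4 runs 3 units, time = 26
  J5 runs 3 units, time = 29
  J1 runs 3 units, time = 32
  J3 runs 3 units, time = 35
  J4 runs 1 units, time = 36
  J5 runs 3 units, time = 39
  J1 runs 1 units, time = 40
  J3 runs 3 units, time = 43
  J5 runs 3 units, time = 46
  J3 runs 1 units, time = 47
Finish times: [40, 20, 47, 36, 46]
Average turnaround = 189/5 = 37.8

37.8


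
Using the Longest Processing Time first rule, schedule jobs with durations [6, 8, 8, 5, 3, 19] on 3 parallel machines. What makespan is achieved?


Sort jobs in decreasing order (LPT): [19, 8, 8, 6, 5, 3]
Assign each job to the least loaded machine:
  Machine 1: jobs [19], load = 19
  Machine 2: jobs [8, 6], load = 14
  Machine 3: jobs [8, 5, 3], load = 16
Makespan = max load = 19

19


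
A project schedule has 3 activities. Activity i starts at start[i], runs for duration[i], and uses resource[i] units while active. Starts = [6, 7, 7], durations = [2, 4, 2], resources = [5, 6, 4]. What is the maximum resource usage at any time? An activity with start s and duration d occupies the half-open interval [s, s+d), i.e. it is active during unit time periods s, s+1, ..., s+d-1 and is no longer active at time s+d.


Each activity i is active on [start_i, start_i + duration_i).
Compute total resource usage per time slot:
  t=0: active resources = [], total = 0
  t=1: active resources = [], total = 0
  t=2: active resources = [], total = 0
  t=3: active resources = [], total = 0
  t=4: active resources = [], total = 0
  t=5: active resources = [], total = 0
  t=6: active resources = [5], total = 5
  t=7: active resources = [5, 6, 4], total = 15
  t=8: active resources = [6, 4], total = 10
  t=9: active resources = [6], total = 6
  t=10: active resources = [6], total = 6
Peak resource demand = 15

15


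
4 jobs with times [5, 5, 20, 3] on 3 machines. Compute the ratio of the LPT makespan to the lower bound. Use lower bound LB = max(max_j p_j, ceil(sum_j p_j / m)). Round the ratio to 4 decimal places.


LPT order: [20, 5, 5, 3]
Machine loads after assignment: [20, 8, 5]
LPT makespan = 20
Lower bound = max(max_job, ceil(total/3)) = max(20, 11) = 20
Ratio = 20 / 20 = 1.0

1.0


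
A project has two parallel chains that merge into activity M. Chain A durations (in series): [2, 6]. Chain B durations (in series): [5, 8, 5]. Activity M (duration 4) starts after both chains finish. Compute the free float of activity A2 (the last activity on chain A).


ES(A2) = sum of predecessors on chain A = 2
EF(A2) = ES + duration = 2 + 6 = 8
Successor of A2 is M. ES(M) = max(sum(A), sum(B)) = max(8, 18) = 18
Free float = ES(successor) - EF(current) = 18 - 8 = 10

10


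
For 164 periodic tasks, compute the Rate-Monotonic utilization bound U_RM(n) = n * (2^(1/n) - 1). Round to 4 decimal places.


Compute 2^(1/164) = 1.0042354515
Subtract 1: 1.0042354515 - 1 = 0.0042354515
Multiply by n: 164 * 0.0042354515 = 0.6946140460
Round to 4 dp: 0.6946

0.6946


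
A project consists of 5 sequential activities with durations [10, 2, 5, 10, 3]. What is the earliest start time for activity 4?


Activity 4 starts after activities 1 through 3 complete.
Predecessor durations: [10, 2, 5]
ES = 10 + 2 + 5 = 17

17


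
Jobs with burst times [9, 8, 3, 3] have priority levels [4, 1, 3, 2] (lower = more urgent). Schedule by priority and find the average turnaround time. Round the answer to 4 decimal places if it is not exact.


Sort by priority (ascending = highest first):
Order: [(1, 8), (2, 3), (3, 3), (4, 9)]
Completion times:
  Priority 1, burst=8, C=8
  Priority 2, burst=3, C=11
  Priority 3, burst=3, C=14
  Priority 4, burst=9, C=23
Average turnaround = 56/4 = 14.0

14.0


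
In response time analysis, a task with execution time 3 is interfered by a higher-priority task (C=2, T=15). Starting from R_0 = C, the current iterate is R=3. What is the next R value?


R_next = C + ceil(R_prev / T_hp) * C_hp
ceil(3 / 15) = ceil(0.2) = 1
Interference = 1 * 2 = 2
R_next = 3 + 2 = 5

5


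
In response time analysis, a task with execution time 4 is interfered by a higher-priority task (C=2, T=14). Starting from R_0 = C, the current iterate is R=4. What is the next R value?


R_next = C + ceil(R_prev / T_hp) * C_hp
ceil(4 / 14) = ceil(0.2857) = 1
Interference = 1 * 2 = 2
R_next = 4 + 2 = 6

6


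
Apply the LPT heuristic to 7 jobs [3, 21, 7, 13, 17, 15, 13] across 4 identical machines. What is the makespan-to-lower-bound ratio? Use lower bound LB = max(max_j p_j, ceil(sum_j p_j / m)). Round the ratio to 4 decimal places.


LPT order: [21, 17, 15, 13, 13, 7, 3]
Machine loads after assignment: [21, 20, 22, 26]
LPT makespan = 26
Lower bound = max(max_job, ceil(total/4)) = max(21, 23) = 23
Ratio = 26 / 23 = 1.1304

1.1304


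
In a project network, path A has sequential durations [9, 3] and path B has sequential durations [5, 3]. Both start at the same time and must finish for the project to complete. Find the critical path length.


Path A total = 9 + 3 = 12
Path B total = 5 + 3 = 8
Critical path = longest path = max(12, 8) = 12

12


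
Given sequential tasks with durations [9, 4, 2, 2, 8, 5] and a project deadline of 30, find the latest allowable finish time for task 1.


LF(activity 1) = deadline - sum of successor durations
Successors: activities 2 through 6 with durations [4, 2, 2, 8, 5]
Sum of successor durations = 21
LF = 30 - 21 = 9

9


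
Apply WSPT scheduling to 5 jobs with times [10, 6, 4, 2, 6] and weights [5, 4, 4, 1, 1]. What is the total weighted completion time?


Compute p/w ratios and sort ascending (WSPT): [(4, 4), (6, 4), (10, 5), (2, 1), (6, 1)]
Compute weighted completion times:
  Job (p=4,w=4): C=4, w*C=4*4=16
  Job (p=6,w=4): C=10, w*C=4*10=40
  Job (p=10,w=5): C=20, w*C=5*20=100
  Job (p=2,w=1): C=22, w*C=1*22=22
  Job (p=6,w=1): C=28, w*C=1*28=28
Total weighted completion time = 206

206


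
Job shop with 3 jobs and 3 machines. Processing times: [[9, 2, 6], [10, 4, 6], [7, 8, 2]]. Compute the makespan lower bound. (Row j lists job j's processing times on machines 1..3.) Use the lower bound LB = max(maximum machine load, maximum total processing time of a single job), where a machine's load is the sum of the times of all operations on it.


Machine loads:
  Machine 1: 9 + 10 + 7 = 26
  Machine 2: 2 + 4 + 8 = 14
  Machine 3: 6 + 6 + 2 = 14
Max machine load = 26
Job totals:
  Job 1: 17
  Job 2: 20
  Job 3: 17
Max job total = 20
Lower bound = max(26, 20) = 26

26


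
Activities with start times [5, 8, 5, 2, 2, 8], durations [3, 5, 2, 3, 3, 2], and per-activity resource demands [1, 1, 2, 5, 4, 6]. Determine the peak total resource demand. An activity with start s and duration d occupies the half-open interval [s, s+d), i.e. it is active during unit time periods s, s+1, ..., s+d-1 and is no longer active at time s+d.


Each activity i is active on [start_i, start_i + duration_i).
Compute total resource usage per time slot:
  t=0: active resources = [], total = 0
  t=1: active resources = [], total = 0
  t=2: active resources = [5, 4], total = 9
  t=3: active resources = [5, 4], total = 9
  t=4: active resources = [5, 4], total = 9
  t=5: active resources = [1, 2], total = 3
  t=6: active resources = [1, 2], total = 3
  t=7: active resources = [1], total = 1
  t=8: active resources = [1, 6], total = 7
  t=9: active resources = [1, 6], total = 7
  t=10: active resources = [1], total = 1
  t=11: active resources = [1], total = 1
  t=12: active resources = [1], total = 1
Peak resource demand = 9

9


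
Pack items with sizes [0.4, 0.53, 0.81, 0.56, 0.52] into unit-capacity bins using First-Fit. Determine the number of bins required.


Place items sequentially using First-Fit:
  Item 0.4 -> new Bin 1
  Item 0.53 -> Bin 1 (now 0.93)
  Item 0.81 -> new Bin 2
  Item 0.56 -> new Bin 3
  Item 0.52 -> new Bin 4
Total bins used = 4

4


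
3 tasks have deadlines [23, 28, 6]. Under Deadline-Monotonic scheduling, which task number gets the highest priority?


Sort tasks by relative deadline (ascending):
  Task 3: deadline = 6
  Task 1: deadline = 23
  Task 2: deadline = 28
Priority order (highest first): [3, 1, 2]
Highest priority task = 3

3


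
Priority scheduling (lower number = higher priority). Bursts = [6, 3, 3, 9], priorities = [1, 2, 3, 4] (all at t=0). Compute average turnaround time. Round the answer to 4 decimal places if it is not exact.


Sort by priority (ascending = highest first):
Order: [(1, 6), (2, 3), (3, 3), (4, 9)]
Completion times:
  Priority 1, burst=6, C=6
  Priority 2, burst=3, C=9
  Priority 3, burst=3, C=12
  Priority 4, burst=9, C=21
Average turnaround = 48/4 = 12.0

12.0


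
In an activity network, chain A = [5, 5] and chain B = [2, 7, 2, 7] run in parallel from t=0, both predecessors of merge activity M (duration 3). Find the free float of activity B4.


ES(B4) = sum of predecessors on chain B = 11
EF(B4) = ES + duration = 11 + 7 = 18
Successor of B4 is M. ES(M) = max(sum(A), sum(B)) = max(10, 18) = 18
Free float = ES(successor) - EF(current) = 18 - 18 = 0

0


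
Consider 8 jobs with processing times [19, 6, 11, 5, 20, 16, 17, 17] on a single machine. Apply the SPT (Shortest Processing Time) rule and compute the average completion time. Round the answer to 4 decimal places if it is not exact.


Sort jobs by processing time (SPT order): [5, 6, 11, 16, 17, 17, 19, 20]
Compute completion times sequentially:
  Job 1: processing = 5, completes at 5
  Job 2: processing = 6, completes at 11
  Job 3: processing = 11, completes at 22
  Job 4: processing = 16, completes at 38
  Job 5: processing = 17, completes at 55
  Job 6: processing = 17, completes at 72
  Job 7: processing = 19, completes at 91
  Job 8: processing = 20, completes at 111
Sum of completion times = 405
Average completion time = 405/8 = 50.625

50.625


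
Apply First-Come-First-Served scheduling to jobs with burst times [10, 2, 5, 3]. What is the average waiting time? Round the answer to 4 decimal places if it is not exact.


FCFS order (as given): [10, 2, 5, 3]
Waiting times:
  Job 1: wait = 0
  Job 2: wait = 10
  Job 3: wait = 12
  Job 4: wait = 17
Sum of waiting times = 39
Average waiting time = 39/4 = 9.75

9.75


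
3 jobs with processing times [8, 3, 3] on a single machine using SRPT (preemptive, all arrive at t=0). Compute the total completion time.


Since all jobs arrive at t=0, SRPT equals SPT ordering.
SPT order: [3, 3, 8]
Completion times:
  Job 1: p=3, C=3
  Job 2: p=3, C=6
  Job 3: p=8, C=14
Total completion time = 3 + 6 + 14 = 23

23


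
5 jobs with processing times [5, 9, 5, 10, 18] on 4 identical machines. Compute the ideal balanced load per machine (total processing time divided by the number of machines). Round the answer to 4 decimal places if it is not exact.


Total processing time = 5 + 9 + 5 + 10 + 18 = 47
Number of machines = 4
Ideal balanced load = 47 / 4 = 11.75

11.75


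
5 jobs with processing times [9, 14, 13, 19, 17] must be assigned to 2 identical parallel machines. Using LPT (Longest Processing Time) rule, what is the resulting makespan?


Sort jobs in decreasing order (LPT): [19, 17, 14, 13, 9]
Assign each job to the least loaded machine:
  Machine 1: jobs [19, 13], load = 32
  Machine 2: jobs [17, 14, 9], load = 40
Makespan = max load = 40

40


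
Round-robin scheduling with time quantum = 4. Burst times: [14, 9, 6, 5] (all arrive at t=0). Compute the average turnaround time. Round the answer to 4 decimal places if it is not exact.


Time quantum = 4
Execution trace:
  J1 runs 4 units, time = 4
  J2 runs 4 units, time = 8
  J3 runs 4 units, time = 12
  J4 runs 4 units, time = 16
  J1 runs 4 units, time = 20
  J2 runs 4 units, time = 24
  J3 runs 2 units, time = 26
  J4 runs 1 units, time = 27
  J1 runs 4 units, time = 31
  J2 runs 1 units, time = 32
  J1 runs 2 units, time = 34
Finish times: [34, 32, 26, 27]
Average turnaround = 119/4 = 29.75

29.75


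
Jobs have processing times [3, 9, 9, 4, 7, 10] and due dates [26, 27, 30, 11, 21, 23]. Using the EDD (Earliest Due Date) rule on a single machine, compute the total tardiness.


Sort by due date (EDD order): [(4, 11), (7, 21), (10, 23), (3, 26), (9, 27), (9, 30)]
Compute completion times and tardiness:
  Job 1: p=4, d=11, C=4, tardiness=max(0,4-11)=0
  Job 2: p=7, d=21, C=11, tardiness=max(0,11-21)=0
  Job 3: p=10, d=23, C=21, tardiness=max(0,21-23)=0
  Job 4: p=3, d=26, C=24, tardiness=max(0,24-26)=0
  Job 5: p=9, d=27, C=33, tardiness=max(0,33-27)=6
  Job 6: p=9, d=30, C=42, tardiness=max(0,42-30)=12
Total tardiness = 18

18


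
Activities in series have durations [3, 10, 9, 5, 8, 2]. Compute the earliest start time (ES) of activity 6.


Activity 6 starts after activities 1 through 5 complete.
Predecessor durations: [3, 10, 9, 5, 8]
ES = 3 + 10 + 9 + 5 + 8 = 35

35


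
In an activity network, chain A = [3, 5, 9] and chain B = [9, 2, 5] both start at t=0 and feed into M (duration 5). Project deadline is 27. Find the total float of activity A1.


Forward pass: ES(A1) = sum of predecessors on chain A = 0
EF = ES + duration = 0 + 3 = 3
Backward pass: LF(M) = deadline = 27; LS(M) = 27 - 5 = 22
LF(A1) = LS(M) - sum(successors on chain A) = 22 - 14 = 8
LS = LF - duration = 8 - 3 = 5
Total float = LS - ES = 5 - 0 = 5

5


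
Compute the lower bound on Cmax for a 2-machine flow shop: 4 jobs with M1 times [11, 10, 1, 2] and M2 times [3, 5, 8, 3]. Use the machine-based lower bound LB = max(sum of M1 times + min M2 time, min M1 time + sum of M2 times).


LB1 = sum(M1 times) + min(M2 times) = 24 + 3 = 27
LB2 = min(M1 times) + sum(M2 times) = 1 + 19 = 20
Lower bound = max(LB1, LB2) = max(27, 20) = 27

27


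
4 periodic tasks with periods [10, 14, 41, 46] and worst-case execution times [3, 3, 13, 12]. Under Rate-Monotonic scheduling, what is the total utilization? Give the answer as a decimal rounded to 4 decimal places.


Compute individual utilizations (exact fractions):
  Task 1: C/T = 3/10 (approx. 0.3)
  Task 2: C/T = 3/14 (approx. 0.2143)
  Task 3: C/T = 13/41 (approx. 0.3171)
  Task 4: C/T = 12/46 = 6/23 (approx. 0.2609)
Total utilization U = 3/10 + 3/14 + 13/41 + 6/23 = 36049/33005
Rounded to 4 decimal places: U = 1.0922
RM (Liu & Layland) bound for 4 tasks = 0.756828; compare with U = 36049/33005 (approx. 1.092228)
U > 1, so the task set is not schedulable (processor overloaded).

1.0922


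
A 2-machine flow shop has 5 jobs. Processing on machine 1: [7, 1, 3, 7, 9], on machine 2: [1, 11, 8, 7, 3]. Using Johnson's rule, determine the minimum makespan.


Apply Johnson's rule:
  Group 1 (a <= b): [(2, 1, 11), (3, 3, 8), (4, 7, 7)]
  Group 2 (a > b): [(5, 9, 3), (1, 7, 1)]
Optimal job order: [2, 3, 4, 5, 1]
Schedule:
  Job 2: M1 done at 1, M2 done at 12
  Job 3: M1 done at 4, M2 done at 20
  Job 4: M1 done at 11, M2 done at 27
  Job 5: M1 done at 20, M2 done at 30
  Job 1: M1 done at 27, M2 done at 31
Makespan = 31

31


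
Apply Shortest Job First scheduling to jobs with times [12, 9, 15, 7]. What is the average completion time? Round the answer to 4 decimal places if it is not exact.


SJF order (ascending): [7, 9, 12, 15]
Completion times:
  Job 1: burst=7, C=7
  Job 2: burst=9, C=16
  Job 3: burst=12, C=28
  Job 4: burst=15, C=43
Average completion = 94/4 = 23.5

23.5


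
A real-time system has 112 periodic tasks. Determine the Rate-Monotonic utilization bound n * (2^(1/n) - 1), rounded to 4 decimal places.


Compute 2^(1/112) = 1.0062080044
Subtract 1: 1.0062080044 - 1 = 0.0062080044
Multiply by n: 112 * 0.0062080044 = 0.6952964928
Round to 4 dp: 0.6953

0.6953


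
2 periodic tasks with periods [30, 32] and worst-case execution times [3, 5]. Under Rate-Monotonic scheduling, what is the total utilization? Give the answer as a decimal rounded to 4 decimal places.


Compute individual utilizations (exact fractions):
  Task 1: C/T = 3/30 = 1/10 (approx. 0.1)
  Task 2: C/T = 5/32 (approx. 0.1563)
Total utilization U = 1/10 + 5/32 = 41/160
Rounded to 4 decimal places: U = 0.2563
RM (Liu & Layland) bound for 2 tasks = 0.828427; compare with U = 41/160 (approx. 0.256250)
U <= bound, so schedulable by RM sufficient condition.

0.2563


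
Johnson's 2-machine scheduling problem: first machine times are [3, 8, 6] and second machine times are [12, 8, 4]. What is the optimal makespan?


Apply Johnson's rule:
  Group 1 (a <= b): [(1, 3, 12), (2, 8, 8)]
  Group 2 (a > b): [(3, 6, 4)]
Optimal job order: [1, 2, 3]
Schedule:
  Job 1: M1 done at 3, M2 done at 15
  Job 2: M1 done at 11, M2 done at 23
  Job 3: M1 done at 17, M2 done at 27
Makespan = 27

27


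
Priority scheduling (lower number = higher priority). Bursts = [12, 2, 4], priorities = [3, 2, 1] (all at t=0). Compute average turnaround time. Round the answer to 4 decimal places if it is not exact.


Sort by priority (ascending = highest first):
Order: [(1, 4), (2, 2), (3, 12)]
Completion times:
  Priority 1, burst=4, C=4
  Priority 2, burst=2, C=6
  Priority 3, burst=12, C=18
Average turnaround = 28/3 = 9.3333

9.3333


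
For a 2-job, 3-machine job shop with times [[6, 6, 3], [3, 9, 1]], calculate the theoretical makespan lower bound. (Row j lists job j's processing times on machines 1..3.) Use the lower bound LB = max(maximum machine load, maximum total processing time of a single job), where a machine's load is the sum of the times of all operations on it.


Machine loads:
  Machine 1: 6 + 3 = 9
  Machine 2: 6 + 9 = 15
  Machine 3: 3 + 1 = 4
Max machine load = 15
Job totals:
  Job 1: 15
  Job 2: 13
Max job total = 15
Lower bound = max(15, 15) = 15

15


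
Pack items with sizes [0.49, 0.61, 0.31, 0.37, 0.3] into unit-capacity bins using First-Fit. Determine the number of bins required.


Place items sequentially using First-Fit:
  Item 0.49 -> new Bin 1
  Item 0.61 -> new Bin 2
  Item 0.31 -> Bin 1 (now 0.8)
  Item 0.37 -> Bin 2 (now 0.98)
  Item 0.3 -> new Bin 3
Total bins used = 3

3


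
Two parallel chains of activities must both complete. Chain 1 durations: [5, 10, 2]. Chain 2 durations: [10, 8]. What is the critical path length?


Path A total = 5 + 10 + 2 = 17
Path B total = 10 + 8 = 18
Critical path = longest path = max(17, 18) = 18

18


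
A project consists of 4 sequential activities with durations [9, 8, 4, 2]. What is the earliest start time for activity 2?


Activity 2 starts after activities 1 through 1 complete.
Predecessor durations: [9]
ES = 9 = 9

9


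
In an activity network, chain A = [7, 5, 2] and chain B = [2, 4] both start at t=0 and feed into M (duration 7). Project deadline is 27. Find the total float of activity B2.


Forward pass: ES(B2) = sum of predecessors on chain B = 2
EF = ES + duration = 2 + 4 = 6
Backward pass: LF(M) = deadline = 27; LS(M) = 27 - 7 = 20
LF(B2) = LS(M) - sum(successors on chain B) = 20 - 0 = 20
LS = LF - duration = 20 - 4 = 16
Total float = LS - ES = 16 - 2 = 14

14


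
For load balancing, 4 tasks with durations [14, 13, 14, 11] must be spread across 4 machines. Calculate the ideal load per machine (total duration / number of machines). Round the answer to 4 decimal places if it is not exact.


Total processing time = 14 + 13 + 14 + 11 = 52
Number of machines = 4
Ideal balanced load = 52 / 4 = 13.0

13.0


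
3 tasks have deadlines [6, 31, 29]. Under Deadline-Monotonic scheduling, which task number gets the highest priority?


Sort tasks by relative deadline (ascending):
  Task 1: deadline = 6
  Task 3: deadline = 29
  Task 2: deadline = 31
Priority order (highest first): [1, 3, 2]
Highest priority task = 1

1


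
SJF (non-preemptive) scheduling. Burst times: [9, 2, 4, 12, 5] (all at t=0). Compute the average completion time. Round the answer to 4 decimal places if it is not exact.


SJF order (ascending): [2, 4, 5, 9, 12]
Completion times:
  Job 1: burst=2, C=2
  Job 2: burst=4, C=6
  Job 3: burst=5, C=11
  Job 4: burst=9, C=20
  Job 5: burst=12, C=32
Average completion = 71/5 = 14.2

14.2


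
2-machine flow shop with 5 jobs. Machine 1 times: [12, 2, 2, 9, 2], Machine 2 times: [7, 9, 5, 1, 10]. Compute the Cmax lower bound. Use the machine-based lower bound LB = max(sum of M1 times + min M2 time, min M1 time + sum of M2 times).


LB1 = sum(M1 times) + min(M2 times) = 27 + 1 = 28
LB2 = min(M1 times) + sum(M2 times) = 2 + 32 = 34
Lower bound = max(LB1, LB2) = max(28, 34) = 34

34


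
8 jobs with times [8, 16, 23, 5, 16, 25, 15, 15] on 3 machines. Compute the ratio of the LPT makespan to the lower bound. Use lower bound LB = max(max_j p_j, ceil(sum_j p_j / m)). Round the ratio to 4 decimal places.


LPT order: [25, 23, 16, 16, 15, 15, 8, 5]
Machine loads after assignment: [40, 43, 40]
LPT makespan = 43
Lower bound = max(max_job, ceil(total/3)) = max(25, 41) = 41
Ratio = 43 / 41 = 1.0488

1.0488


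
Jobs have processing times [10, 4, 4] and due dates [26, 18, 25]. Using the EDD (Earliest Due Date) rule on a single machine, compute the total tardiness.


Sort by due date (EDD order): [(4, 18), (4, 25), (10, 26)]
Compute completion times and tardiness:
  Job 1: p=4, d=18, C=4, tardiness=max(0,4-18)=0
  Job 2: p=4, d=25, C=8, tardiness=max(0,8-25)=0
  Job 3: p=10, d=26, C=18, tardiness=max(0,18-26)=0
Total tardiness = 0

0


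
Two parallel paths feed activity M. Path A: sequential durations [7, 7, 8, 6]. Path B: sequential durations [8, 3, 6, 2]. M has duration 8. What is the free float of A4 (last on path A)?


ES(A4) = sum of predecessors on chain A = 22
EF(A4) = ES + duration = 22 + 6 = 28
Successor of A4 is M. ES(M) = max(sum(A), sum(B)) = max(28, 19) = 28
Free float = ES(successor) - EF(current) = 28 - 28 = 0

0


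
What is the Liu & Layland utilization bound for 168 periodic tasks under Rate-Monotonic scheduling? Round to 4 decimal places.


Compute 2^(1/168) = 1.0041343992
Subtract 1: 1.0041343992 - 1 = 0.0041343992
Multiply by n: 168 * 0.0041343992 = 0.6945790656
Round to 4 dp: 0.6946

0.6946


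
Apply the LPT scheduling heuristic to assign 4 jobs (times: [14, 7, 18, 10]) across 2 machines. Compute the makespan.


Sort jobs in decreasing order (LPT): [18, 14, 10, 7]
Assign each job to the least loaded machine:
  Machine 1: jobs [18, 7], load = 25
  Machine 2: jobs [14, 10], load = 24
Makespan = max load = 25

25


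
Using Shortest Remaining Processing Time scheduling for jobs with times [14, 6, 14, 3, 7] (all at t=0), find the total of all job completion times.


Since all jobs arrive at t=0, SRPT equals SPT ordering.
SPT order: [3, 6, 7, 14, 14]
Completion times:
  Job 1: p=3, C=3
  Job 2: p=6, C=9
  Job 3: p=7, C=16
  Job 4: p=14, C=30
  Job 5: p=14, C=44
Total completion time = 3 + 9 + 16 + 30 + 44 = 102

102


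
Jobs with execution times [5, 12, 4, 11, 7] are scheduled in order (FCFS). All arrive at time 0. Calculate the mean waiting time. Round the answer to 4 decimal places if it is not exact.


FCFS order (as given): [5, 12, 4, 11, 7]
Waiting times:
  Job 1: wait = 0
  Job 2: wait = 5
  Job 3: wait = 17
  Job 4: wait = 21
  Job 5: wait = 32
Sum of waiting times = 75
Average waiting time = 75/5 = 15.0

15.0


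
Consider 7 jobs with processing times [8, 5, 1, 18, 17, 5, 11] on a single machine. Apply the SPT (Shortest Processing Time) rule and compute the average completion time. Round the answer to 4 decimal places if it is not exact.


Sort jobs by processing time (SPT order): [1, 5, 5, 8, 11, 17, 18]
Compute completion times sequentially:
  Job 1: processing = 1, completes at 1
  Job 2: processing = 5, completes at 6
  Job 3: processing = 5, completes at 11
  Job 4: processing = 8, completes at 19
  Job 5: processing = 11, completes at 30
  Job 6: processing = 17, completes at 47
  Job 7: processing = 18, completes at 65
Sum of completion times = 179
Average completion time = 179/7 = 25.5714

25.5714


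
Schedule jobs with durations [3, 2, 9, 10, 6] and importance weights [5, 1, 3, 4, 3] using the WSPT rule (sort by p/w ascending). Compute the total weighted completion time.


Compute p/w ratios and sort ascending (WSPT): [(3, 5), (2, 1), (6, 3), (10, 4), (9, 3)]
Compute weighted completion times:
  Job (p=3,w=5): C=3, w*C=5*3=15
  Job (p=2,w=1): C=5, w*C=1*5=5
  Job (p=6,w=3): C=11, w*C=3*11=33
  Job (p=10,w=4): C=21, w*C=4*21=84
  Job (p=9,w=3): C=30, w*C=3*30=90
Total weighted completion time = 227

227


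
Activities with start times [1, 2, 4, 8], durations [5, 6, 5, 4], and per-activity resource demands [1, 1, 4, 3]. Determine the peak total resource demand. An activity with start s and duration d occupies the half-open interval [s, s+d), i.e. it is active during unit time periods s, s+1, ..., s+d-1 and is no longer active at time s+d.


Each activity i is active on [start_i, start_i + duration_i).
Compute total resource usage per time slot:
  t=0: active resources = [], total = 0
  t=1: active resources = [1], total = 1
  t=2: active resources = [1, 1], total = 2
  t=3: active resources = [1, 1], total = 2
  t=4: active resources = [1, 1, 4], total = 6
  t=5: active resources = [1, 1, 4], total = 6
  t=6: active resources = [1, 4], total = 5
  t=7: active resources = [1, 4], total = 5
  t=8: active resources = [4, 3], total = 7
  t=9: active resources = [3], total = 3
  t=10: active resources = [3], total = 3
  t=11: active resources = [3], total = 3
Peak resource demand = 7

7


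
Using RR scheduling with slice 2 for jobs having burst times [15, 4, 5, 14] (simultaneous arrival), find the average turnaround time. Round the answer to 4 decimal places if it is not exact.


Time quantum = 2
Execution trace:
  J1 runs 2 units, time = 2
  J2 runs 2 units, time = 4
  J3 runs 2 units, time = 6
  J4 runs 2 units, time = 8
  J1 runs 2 units, time = 10
  J2 runs 2 units, time = 12
  J3 runs 2 units, time = 14
  J4 runs 2 units, time = 16
  J1 runs 2 units, time = 18
  J3 runs 1 units, time = 19
  J4 runs 2 units, time = 21
  J1 runs 2 units, time = 23
  J4 runs 2 units, time = 25
  J1 runs 2 units, time = 27
  J4 runs 2 units, time = 29
  J1 runs 2 units, time = 31
  J4 runs 2 units, time = 33
  J1 runs 2 units, time = 35
  J4 runs 2 units, time = 37
  J1 runs 1 units, time = 38
Finish times: [38, 12, 19, 37]
Average turnaround = 106/4 = 26.5

26.5


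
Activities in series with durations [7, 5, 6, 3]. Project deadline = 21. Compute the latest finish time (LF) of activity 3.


LF(activity 3) = deadline - sum of successor durations
Successors: activities 4 through 4 with durations [3]
Sum of successor durations = 3
LF = 21 - 3 = 18

18


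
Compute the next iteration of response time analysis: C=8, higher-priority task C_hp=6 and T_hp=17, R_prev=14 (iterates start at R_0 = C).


R_next = C + ceil(R_prev / T_hp) * C_hp
ceil(14 / 17) = ceil(0.8235) = 1
Interference = 1 * 6 = 6
R_next = 8 + 6 = 14
R_next = R_prev, so the iteration has converged (response time = 14).

14


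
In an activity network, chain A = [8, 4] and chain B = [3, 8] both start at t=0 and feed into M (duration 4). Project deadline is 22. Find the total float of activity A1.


Forward pass: ES(A1) = sum of predecessors on chain A = 0
EF = ES + duration = 0 + 8 = 8
Backward pass: LF(M) = deadline = 22; LS(M) = 22 - 4 = 18
LF(A1) = LS(M) - sum(successors on chain A) = 18 - 4 = 14
LS = LF - duration = 14 - 8 = 6
Total float = LS - ES = 6 - 0 = 6

6


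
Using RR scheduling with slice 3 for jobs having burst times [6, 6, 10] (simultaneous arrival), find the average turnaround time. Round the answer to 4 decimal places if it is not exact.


Time quantum = 3
Execution trace:
  J1 runs 3 units, time = 3
  J2 runs 3 units, time = 6
  J3 runs 3 units, time = 9
  J1 runs 3 units, time = 12
  J2 runs 3 units, time = 15
  J3 runs 3 units, time = 18
  J3 runs 3 units, time = 21
  J3 runs 1 units, time = 22
Finish times: [12, 15, 22]
Average turnaround = 49/3 = 16.3333

16.3333


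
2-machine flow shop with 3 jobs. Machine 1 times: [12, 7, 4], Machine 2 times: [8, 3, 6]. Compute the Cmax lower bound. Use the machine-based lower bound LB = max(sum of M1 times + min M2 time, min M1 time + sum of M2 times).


LB1 = sum(M1 times) + min(M2 times) = 23 + 3 = 26
LB2 = min(M1 times) + sum(M2 times) = 4 + 17 = 21
Lower bound = max(LB1, LB2) = max(26, 21) = 26

26


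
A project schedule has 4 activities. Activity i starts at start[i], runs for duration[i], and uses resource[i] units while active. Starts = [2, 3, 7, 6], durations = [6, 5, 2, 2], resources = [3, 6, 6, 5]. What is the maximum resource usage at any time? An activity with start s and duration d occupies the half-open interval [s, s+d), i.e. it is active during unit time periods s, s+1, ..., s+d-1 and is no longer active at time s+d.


Each activity i is active on [start_i, start_i + duration_i).
Compute total resource usage per time slot:
  t=0: active resources = [], total = 0
  t=1: active resources = [], total = 0
  t=2: active resources = [3], total = 3
  t=3: active resources = [3, 6], total = 9
  t=4: active resources = [3, 6], total = 9
  t=5: active resources = [3, 6], total = 9
  t=6: active resources = [3, 6, 5], total = 14
  t=7: active resources = [3, 6, 6, 5], total = 20
  t=8: active resources = [6], total = 6
Peak resource demand = 20

20


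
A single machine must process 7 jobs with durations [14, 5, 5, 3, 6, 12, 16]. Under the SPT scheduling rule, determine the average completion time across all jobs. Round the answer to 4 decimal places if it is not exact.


Sort jobs by processing time (SPT order): [3, 5, 5, 6, 12, 14, 16]
Compute completion times sequentially:
  Job 1: processing = 3, completes at 3
  Job 2: processing = 5, completes at 8
  Job 3: processing = 5, completes at 13
  Job 4: processing = 6, completes at 19
  Job 5: processing = 12, completes at 31
  Job 6: processing = 14, completes at 45
  Job 7: processing = 16, completes at 61
Sum of completion times = 180
Average completion time = 180/7 = 25.7143

25.7143


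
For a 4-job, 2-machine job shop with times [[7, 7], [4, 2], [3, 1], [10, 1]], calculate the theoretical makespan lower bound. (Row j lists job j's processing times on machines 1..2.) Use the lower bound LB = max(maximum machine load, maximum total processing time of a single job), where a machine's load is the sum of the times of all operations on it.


Machine loads:
  Machine 1: 7 + 4 + 3 + 10 = 24
  Machine 2: 7 + 2 + 1 + 1 = 11
Max machine load = 24
Job totals:
  Job 1: 14
  Job 2: 6
  Job 3: 4
  Job 4: 11
Max job total = 14
Lower bound = max(24, 14) = 24

24


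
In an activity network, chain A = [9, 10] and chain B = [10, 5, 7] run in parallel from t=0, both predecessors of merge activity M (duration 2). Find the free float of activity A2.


ES(A2) = sum of predecessors on chain A = 9
EF(A2) = ES + duration = 9 + 10 = 19
Successor of A2 is M. ES(M) = max(sum(A), sum(B)) = max(19, 22) = 22
Free float = ES(successor) - EF(current) = 22 - 19 = 3

3


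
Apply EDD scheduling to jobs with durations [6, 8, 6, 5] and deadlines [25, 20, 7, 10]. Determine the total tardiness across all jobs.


Sort by due date (EDD order): [(6, 7), (5, 10), (8, 20), (6, 25)]
Compute completion times and tardiness:
  Job 1: p=6, d=7, C=6, tardiness=max(0,6-7)=0
  Job 2: p=5, d=10, C=11, tardiness=max(0,11-10)=1
  Job 3: p=8, d=20, C=19, tardiness=max(0,19-20)=0
  Job 4: p=6, d=25, C=25, tardiness=max(0,25-25)=0
Total tardiness = 1

1


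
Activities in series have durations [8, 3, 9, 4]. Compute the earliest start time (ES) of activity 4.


Activity 4 starts after activities 1 through 3 complete.
Predecessor durations: [8, 3, 9]
ES = 8 + 3 + 9 = 20

20


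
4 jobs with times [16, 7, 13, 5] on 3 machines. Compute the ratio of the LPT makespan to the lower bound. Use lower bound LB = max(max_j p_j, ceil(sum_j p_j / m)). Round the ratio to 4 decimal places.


LPT order: [16, 13, 7, 5]
Machine loads after assignment: [16, 13, 12]
LPT makespan = 16
Lower bound = max(max_job, ceil(total/3)) = max(16, 14) = 16
Ratio = 16 / 16 = 1.0

1.0


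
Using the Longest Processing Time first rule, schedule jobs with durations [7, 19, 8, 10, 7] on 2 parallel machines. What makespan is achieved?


Sort jobs in decreasing order (LPT): [19, 10, 8, 7, 7]
Assign each job to the least loaded machine:
  Machine 1: jobs [19, 7], load = 26
  Machine 2: jobs [10, 8, 7], load = 25
Makespan = max load = 26

26


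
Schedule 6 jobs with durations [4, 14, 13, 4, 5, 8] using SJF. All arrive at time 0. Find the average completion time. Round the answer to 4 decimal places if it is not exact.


SJF order (ascending): [4, 4, 5, 8, 13, 14]
Completion times:
  Job 1: burst=4, C=4
  Job 2: burst=4, C=8
  Job 3: burst=5, C=13
  Job 4: burst=8, C=21
  Job 5: burst=13, C=34
  Job 6: burst=14, C=48
Average completion = 128/6 = 21.3333

21.3333


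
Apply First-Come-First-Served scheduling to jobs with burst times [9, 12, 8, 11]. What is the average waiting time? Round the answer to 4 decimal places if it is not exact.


FCFS order (as given): [9, 12, 8, 11]
Waiting times:
  Job 1: wait = 0
  Job 2: wait = 9
  Job 3: wait = 21
  Job 4: wait = 29
Sum of waiting times = 59
Average waiting time = 59/4 = 14.75

14.75


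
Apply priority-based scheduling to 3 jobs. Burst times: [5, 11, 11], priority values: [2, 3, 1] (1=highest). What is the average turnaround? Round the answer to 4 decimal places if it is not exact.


Sort by priority (ascending = highest first):
Order: [(1, 11), (2, 5), (3, 11)]
Completion times:
  Priority 1, burst=11, C=11
  Priority 2, burst=5, C=16
  Priority 3, burst=11, C=27
Average turnaround = 54/3 = 18.0

18.0
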